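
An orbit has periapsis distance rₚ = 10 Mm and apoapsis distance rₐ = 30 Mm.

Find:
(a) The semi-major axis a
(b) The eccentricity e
rₚ = 10 Mm = 1 × 10^7 m
rₐ = 30 Mm = 3 × 10^7 m
(a) a = (rₚ + rₐ)/2 = 2 × 10^7 m ≈ 20 Mm
(b) e = (rₐ − rₚ)/(rₐ + rₚ) = (2 × 10^7) / (4 × 10^7) = 0.5

Final answer:
(a) a = 20 Mm
(b) e = 0.5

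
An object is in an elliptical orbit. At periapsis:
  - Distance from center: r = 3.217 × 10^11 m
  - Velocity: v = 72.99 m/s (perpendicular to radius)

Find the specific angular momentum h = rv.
r = 3.217 × 10^11 m
v = 72.99 m/s
h = rv = 3.217 × 10^11 × 72.99 = 2.34809 × 10^13 m²/s ≈ 2.348 × 10^13 m²/s

Final answer: h = 2.348 × 10^13 m²/s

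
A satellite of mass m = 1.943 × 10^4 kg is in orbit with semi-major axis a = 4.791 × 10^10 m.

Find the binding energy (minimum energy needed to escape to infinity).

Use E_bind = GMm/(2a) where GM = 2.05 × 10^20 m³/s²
a = 4.791 × 10^10 m
GM = 2.05 × 10^20 m³/s²
m = 1.943 × 10^4 kg
GMm = 2.05 × 10^20 × 19430 = 3.98315 × 10^24 m³·kg/s²
2a = 9.582 × 10^10 m
E_bind = GMm/(2a) = 4.15691 × 10^13 J ≈ 41.57 TJ

Final answer: 41.57 TJ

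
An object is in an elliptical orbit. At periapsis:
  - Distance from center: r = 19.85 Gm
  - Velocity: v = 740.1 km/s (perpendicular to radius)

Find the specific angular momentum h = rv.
r = 19.85 Gm = 1.985 × 10^10 m
v = 740.1 km/s = 740100 m/s
h = rv = 1.985 × 10^10 × 740100 = 1.4691 × 10^16 m²/s ≈ 1.469 × 10^16 m²/s

Final answer: h = 1.469 × 10^16 m²/s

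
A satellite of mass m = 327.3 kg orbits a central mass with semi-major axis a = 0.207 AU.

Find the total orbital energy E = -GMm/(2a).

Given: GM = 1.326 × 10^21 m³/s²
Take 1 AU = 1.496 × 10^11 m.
a = 0.207 AU = 3.09672 × 10^10 m
GM = 1.326 × 10^21 m³/s²
2a = 6.19344 × 10^10 m
GMm = 1.326 × 10^21 × 327.3 = 4.34 × 10^23 m³·kg/s²
E = −GMm/(2a) = -7.00741 × 10^12 J ≈ -7.007 TJ

Final answer: -7.007 TJ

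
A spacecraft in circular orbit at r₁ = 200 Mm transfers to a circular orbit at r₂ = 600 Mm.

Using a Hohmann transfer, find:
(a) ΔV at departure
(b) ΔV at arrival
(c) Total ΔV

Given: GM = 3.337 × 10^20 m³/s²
r₁ = 200 Mm = 2 × 10^8 m
r₂ = 600 Mm = 6 × 10^8 m
GM = 3.337 × 10^20 m³/s²
Transfer ellipse: a_t = (r₁ + r₂)/2 = 4 × 10^8 m
Circular speed at r₁: v₁ = √(GM/r₁) = 1.2917 × 10^6 m/s
Transfer speed at r₁ (periapsis): v₁ₜ = √(GM(2/r₁ − 1/a_t)) = 1.58201 × 10^6 m/s
(a) ΔV₁ = v₁ₜ − v₁ = 290304 m/s ≈ 290.3 km/s
Circular speed at r₂: v₂ = √(GM/r₂) = 745766 m/s
Transfer speed at r₂ (apoapsis): v₂ₜ = √(GM(2/r₂ − 1/a_t)) = 527336 m/s
(b) ΔV₂ = v₂ − v₂ₜ = 218430 m/s ≈ 218.4 km/s
(c) ΔV_total = ΔV₁ + ΔV₂ = 508734 m/s ≈ 508.7 km/s

Final answer:
(a) ΔV₁ = 290.3 km/s
(b) ΔV₂ = 218.4 km/s
(c) ΔV_total = 508.7 km/s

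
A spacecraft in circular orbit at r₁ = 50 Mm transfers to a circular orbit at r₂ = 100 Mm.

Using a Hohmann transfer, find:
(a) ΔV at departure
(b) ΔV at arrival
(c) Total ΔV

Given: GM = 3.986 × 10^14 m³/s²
r₁ = 50 Mm = 5 × 10^7 m
r₂ = 100 Mm = 1 × 10^8 m
GM = 3.986 × 10^14 m³/s²
Transfer ellipse: a_t = (r₁ + r₂)/2 = 7.5 × 10^7 m
Circular speed at r₁: v₁ = √(GM/r₁) = 2823.47 m/s
Transfer speed at r₁ (periapsis): v₁ₜ = √(GM(2/r₁ − 1/a_t)) = 3260.27 m/s
(a) ΔV₁ = v₁ₜ − v₁ = 436.793 m/s ≈ 436.8 m/s
Circular speed at r₂: v₂ = √(GM/r₂) = 1996.5 m/s
Transfer speed at r₂ (apoapsis): v₂ₜ = √(GM(2/r₂ − 1/a_t)) = 1630.13 m/s
(b) ΔV₂ = v₂ − v₂ₜ = 366.364 m/s ≈ 366.4 m/s
(c) ΔV_total = ΔV₁ + ΔV₂ = 803.157 m/s ≈ 803.2 m/s

Final answer:
(a) ΔV₁ = 436.8 m/s
(b) ΔV₂ = 366.4 m/s
(c) ΔV_total = 803.2 m/s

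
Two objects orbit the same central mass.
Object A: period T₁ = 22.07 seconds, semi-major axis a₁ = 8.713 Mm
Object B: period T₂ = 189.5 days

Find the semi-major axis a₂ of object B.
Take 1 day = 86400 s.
T₁ = 22.07 seconds
T₂ = 189.5 days = 1.63728 × 10^7 s
a₁ = 8.713 Mm = 8.713 × 10^6 m
Kepler's third law: (T₂/T₁)² = (a₂/a₁)³  ⇒  a₂ = a₁ (T₂/T₁)^(2/3)
T₂/T₁ = 741858
(T₂/T₁)^(2/3) = 8194.96
a₂ = 8.713 × 10^6 m × 8194.96 = 7.14027 × 10^10 m ≈ 71.4 Gm

Final answer: a₂ = 71.4 Gm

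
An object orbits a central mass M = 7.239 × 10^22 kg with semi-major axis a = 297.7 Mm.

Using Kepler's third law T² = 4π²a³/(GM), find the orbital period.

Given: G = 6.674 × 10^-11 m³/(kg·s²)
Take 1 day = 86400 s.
M = 7.239 × 10^22 kg
GM = G × M = 6.674 × 10^-11 × 7.239 × 10^22 = 4.83131 × 10^12 m³/s²
a = 297.7 Mm = 2.977 × 10^8 m
a³ = 2.63837 × 10^25 m³
T = 2π √(a³/GM) = 2π √((2.63837 × 10^25) / (4.83131 × 10^12)) = 2π × 2.33688 × 10^6 s
T = 1.4683 × 10^7 s ≈ 169.9 days

Final answer: 169.9 days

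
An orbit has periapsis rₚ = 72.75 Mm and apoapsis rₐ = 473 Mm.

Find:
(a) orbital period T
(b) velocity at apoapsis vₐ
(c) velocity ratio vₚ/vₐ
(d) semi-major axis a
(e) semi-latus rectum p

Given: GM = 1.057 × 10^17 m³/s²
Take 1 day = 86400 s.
rₚ = 72.75 Mm = 7.275 × 10^7 m
rₐ = 473 Mm = 4.73 × 10^8 m
GM = 1.057 × 10^17 m³/s²
a = (rₚ + rₐ)/2 = 2.72875 × 10^8 m
e = (rₐ − rₚ)/(rₐ + rₚ) = (4.0025 × 10^8) / (5.4575 × 10^8) = 0.733394
(a) a³ = 2.03185 × 10^25 m³;  T = 2π √(a³/GM) = 2π × 13864.6 s = 87114 s ≈ 1.008 days
(b) vₐ² = GM (2/rₐ − 1/a) = 1.057 × 10^17 × (4.22833 × 10^-9 − 3.66468 × 10^-9) = 5.95776 × 10^7 m²/s²;  vₐ = 7718.65 m/s ≈ 7.719 km/s
(c) vₚ/vₐ = rₐ/rₚ (angular momentum) = (4.73 × 10^8) / (7.275 × 10^7) = 6.50172 ≈ 6.502
(d) a = 2.72875 × 10^8 m ≈ 272.9 Mm
(e) 1 − e² = 0.462133;  p = a(1 − e²) = 2.72875 × 10^8 × 0.462133 = 1.26104 × 10^8 m ≈ 126.1 Mm

Final answer:
(a) orbital period T = 1.008 days
(b) velocity at apoapsis vₐ = 7.719 km/s
(c) velocity ratio vₚ/vₐ = 6.502
(d) semi-major axis a = 272.9 Mm
(e) semi-latus rectum p = 126.1 Mm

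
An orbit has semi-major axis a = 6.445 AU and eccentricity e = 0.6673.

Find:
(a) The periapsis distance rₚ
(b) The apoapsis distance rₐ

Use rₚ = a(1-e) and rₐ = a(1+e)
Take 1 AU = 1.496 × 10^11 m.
a = 6.445 AU = 9.64172 × 10^11 m
e = 0.6673:  1 − e = 0.3327,  1 + e = 1.6673
(a) rₚ = a(1 − e) = 9.64172 × 10^11 m × 0.3327 = 3.2078 × 10^11 m ≈ 2.144 AU
(b) rₐ = a(1 + e) = 9.64172 × 10^11 m × 1.6673 = 1.60756 × 10^12 m ≈ 10.75 AU

Final answer:
(a) rₚ = 2.144 AU
(b) rₐ = 10.75 AU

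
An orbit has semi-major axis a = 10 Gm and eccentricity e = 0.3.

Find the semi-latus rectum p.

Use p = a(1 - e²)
a = 10 Gm = 1 × 10^10 m
e = 0.3,  e² = 0.09,  1 − e² = 0.91
p = a(1 − e²) = 1 × 10^10 m × 0.91 = 9.1 × 10^9 m ≈ 9.1 Gm

Final answer: p = 9.1 Gm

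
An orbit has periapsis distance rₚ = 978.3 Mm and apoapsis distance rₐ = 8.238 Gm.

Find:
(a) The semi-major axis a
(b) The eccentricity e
rₚ = 978.3 Mm = 9.783 × 10^8 m
rₐ = 8.238 Gm = 8.238 × 10^9 m
(a) a = (rₚ + rₐ)/2 = 4.60815 × 10^9 m ≈ 4.608 Gm
(b) e = (rₐ − rₚ)/(rₐ + rₚ) = (7.2597 × 10^9) / (9.2163 × 10^9) = 0.787702

Final answer:
(a) a = 4.608 Gm
(b) e = 0.7877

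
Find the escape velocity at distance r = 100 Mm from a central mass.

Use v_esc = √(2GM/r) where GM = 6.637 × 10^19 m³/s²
r = 100 Mm = 1 × 10^8 m
GM = 6.637 × 10^19 m³/s²
2GM/r = 2 × (6.637 × 10^19) / (1 × 10^8) = 1.3274 × 10^12 m²/s²
v_esc = √(2GM/r) = 1.15213 × 10^6 m/s ≈ 1152 km/s

Final answer: 1152 km/s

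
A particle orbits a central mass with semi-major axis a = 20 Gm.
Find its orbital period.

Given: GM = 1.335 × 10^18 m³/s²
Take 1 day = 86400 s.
a = 20 Gm = 2 × 10^10 m
GM = 1.335 × 10^18 m³/s²
a³ = 8 × 10^30 m³
T = 2π √(a³/GM) = 2π √((8 × 10^30) / (1.335 × 10^18)) = 2π × 2.44796 × 10^6 s
T = 1.5381 × 10^7 s ≈ 178 days

Final answer: 178 days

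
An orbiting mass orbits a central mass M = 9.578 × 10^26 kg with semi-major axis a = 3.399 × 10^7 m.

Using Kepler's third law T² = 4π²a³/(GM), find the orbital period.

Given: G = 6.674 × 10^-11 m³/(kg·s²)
M = 9.578 × 10^26 kg
GM = G × M = 6.674 × 10^-11 × 9.578 × 10^26 = 6.39236 × 10^16 m³/s²
a = 3.399 × 10^7 m
a³ = 3.92693 × 10^22 m³
T = 2π √(a³/GM) = 2π √((3.92693 × 10^22) / (6.39236 × 10^16)) = 2π × 783.784 s
T = 4924.66 s ≈ 1.368 hours

Final answer: 1.368 hours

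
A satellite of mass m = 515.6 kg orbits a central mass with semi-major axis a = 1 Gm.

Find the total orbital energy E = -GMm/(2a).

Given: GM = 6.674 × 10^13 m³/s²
a = 1 Gm = 1 × 10^9 m
GM = 6.674 × 10^13 m³/s²
2a = 2 × 10^9 m
GMm = 6.674 × 10^13 × 515.6 = 3.44111 × 10^16 m³·kg/s²
E = −GMm/(2a) = -1.72056 × 10^7 J ≈ -17.21 MJ

Final answer: -17.21 MJ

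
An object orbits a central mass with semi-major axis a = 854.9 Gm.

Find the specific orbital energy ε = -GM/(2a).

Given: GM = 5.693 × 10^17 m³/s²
a = 854.9 Gm = 8.549 × 10^11 m
GM = 5.693 × 10^17 m³/s²
2a = 1.7098 × 10^12 m
ε = −GM/(2a) = -332963 J/kg ≈ -333 kJ/kg

Final answer: -333 kJ/kg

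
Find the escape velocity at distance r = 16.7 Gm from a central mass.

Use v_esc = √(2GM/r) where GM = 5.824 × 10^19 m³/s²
r = 16.7 Gm = 1.67 × 10^10 m
GM = 5.824 × 10^19 m³/s²
2GM/r = 2 × (5.824 × 10^19) / (1.67 × 10^10) = 6.97485 × 10^9 m²/s²
v_esc = √(2GM/r) = 83515.6 m/s ≈ 83.52 km/s

Final answer: 83.52 km/s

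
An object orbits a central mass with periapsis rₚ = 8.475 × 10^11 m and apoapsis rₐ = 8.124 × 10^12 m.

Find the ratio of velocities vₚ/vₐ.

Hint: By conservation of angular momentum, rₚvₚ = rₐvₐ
rₚ = 8.475 × 10^11 m
rₐ = 8.124 × 10^12 m
rₚvₚ = rₐvₐ  ⇒  vₚ/vₐ = rₐ/rₚ
vₚ/vₐ = (8.124 × 10^12) / (8.475 × 10^11) = 9.58584

Final answer: vₚ/vₐ = 9.586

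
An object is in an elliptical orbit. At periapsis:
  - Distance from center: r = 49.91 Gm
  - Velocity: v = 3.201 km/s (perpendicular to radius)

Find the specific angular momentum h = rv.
r = 49.91 Gm = 4.991 × 10^10 m
v = 3.201 km/s = 3201 m/s
h = rv = 4.991 × 10^10 × 3201 = 1.59762 × 10^14 m²/s ≈ 1.598 × 10^14 m²/s

Final answer: h = 1.598 × 10^14 m²/s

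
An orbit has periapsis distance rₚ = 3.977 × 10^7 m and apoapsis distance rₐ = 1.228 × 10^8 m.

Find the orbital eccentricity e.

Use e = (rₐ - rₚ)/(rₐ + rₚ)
rₚ = 3.977 × 10^7 m
rₐ = 1.228 × 10^8 m
rₐ − rₚ = 8.303 × 10^7 m
rₐ + rₚ = 1.6257 × 10^8 m
e = (rₐ − rₚ)/(rₐ + rₚ) = 0.510734

Final answer: e = 0.5107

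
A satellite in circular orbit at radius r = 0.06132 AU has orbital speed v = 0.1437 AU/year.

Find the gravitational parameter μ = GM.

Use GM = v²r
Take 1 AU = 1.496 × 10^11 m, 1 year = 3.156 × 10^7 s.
r = 0.06132 AU = 9.17347 × 10^9 m
v = 0.1437 AU/year = 681.163 m/s
v² = 463984 m²/s²
GM = v²r = 463984 × 9.17347 × 10^9 = 4.25634 × 10^15 m³/s²
GM ≈ 4.256 × 10^15 m³/s²

Final answer: GM = 4.256 × 10^15 m³/s²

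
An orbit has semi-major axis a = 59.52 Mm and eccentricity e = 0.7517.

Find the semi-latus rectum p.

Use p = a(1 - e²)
a = 59.52 Mm = 5.952 × 10^7 m
e = 0.7517,  e² = 0.565053,  1 − e² = 0.434947
p = a(1 − e²) = 5.952 × 10^7 m × 0.434947 = 2.58881 × 10^7 m ≈ 25.89 Mm

Final answer: p = 25.89 Mm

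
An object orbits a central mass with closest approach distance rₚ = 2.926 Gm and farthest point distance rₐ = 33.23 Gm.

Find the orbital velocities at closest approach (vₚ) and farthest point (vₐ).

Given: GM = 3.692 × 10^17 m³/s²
rₚ = 2.926 Gm = 2.926 × 10^9 m
rₐ = 33.23 Gm = 3.323 × 10^10 m
GM = 3.692 × 10^17 m³/s²
a = (rₚ + rₐ)/2 = 1.8078 × 10^10 m
Vis-viva: v² = GM (2/r − 1/a)
vₚ² = 3.692 × 10^17 × (6.83527 × 10^-10 − 5.53159 × 10^-11) = 2.31936 × 10^8 m²/s²
vₚ = 15229.4 m/s ≈ 15.23 km/s
vₐ² = 3.692 × 10^17 × (6.01866 × 10^-11 − 5.53159 × 10^-11) = 1.79827 × 10^6 m²/s²
vₐ = 1341 m/s ≈ 1.341 km/s

Final answer: vₚ = 15.23 km/s, vₐ = 1.341 km/s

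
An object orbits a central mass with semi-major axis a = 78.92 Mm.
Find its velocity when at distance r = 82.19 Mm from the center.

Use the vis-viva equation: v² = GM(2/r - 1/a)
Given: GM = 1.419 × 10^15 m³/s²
a = 78.92 Mm = 7.892 × 10^7 m
r = 82.19 Mm = 8.219 × 10^7 m
GM = 1.419 × 10^15 m³/s²
2/r − 1/a = 2.43339 × 10^-8 − 1.26711 × 10^-8 = 1.16628 × 10^-8 m⁻¹
v² = GM (2/r − 1/a) = 1.65495 × 10^7 m²/s²
v = 4068.11 m/s ≈ 4.068 km/s

Final answer: 4.068 km/s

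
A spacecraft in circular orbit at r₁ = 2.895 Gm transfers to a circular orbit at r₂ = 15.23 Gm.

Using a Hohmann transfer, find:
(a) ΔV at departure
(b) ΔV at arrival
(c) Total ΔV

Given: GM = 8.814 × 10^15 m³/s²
r₁ = 2.895 Gm = 2.895 × 10^9 m
r₂ = 15.23 Gm = 1.523 × 10^10 m
GM = 8.814 × 10^15 m³/s²
Transfer ellipse: a_t = (r₁ + r₂)/2 = 9.0625 × 10^9 m
Circular speed at r₁: v₁ = √(GM/r₁) = 1744.87 m/s
Transfer speed at r₁ (periapsis): v₁ₜ = √(GM(2/r₁ − 1/a_t)) = 2261.98 m/s
(a) ΔV₁ = v₁ₜ − v₁ = 517.11 m/s ≈ 517.1 m/s
Circular speed at r₂: v₂ = √(GM/r₂) = 760.741 m/s
Transfer speed at r₂ (apoapsis): v₂ₜ = √(GM(2/r₂ − 1/a_t)) = 429.969 m/s
(b) ΔV₂ = v₂ − v₂ₜ = 330.772 m/s ≈ 330.8 m/s
(c) ΔV_total = ΔV₁ + ΔV₂ = 847.882 m/s ≈ 847.9 m/s

Final answer:
(a) ΔV₁ = 517.1 m/s
(b) ΔV₂ = 330.8 m/s
(c) ΔV_total = 847.9 m/s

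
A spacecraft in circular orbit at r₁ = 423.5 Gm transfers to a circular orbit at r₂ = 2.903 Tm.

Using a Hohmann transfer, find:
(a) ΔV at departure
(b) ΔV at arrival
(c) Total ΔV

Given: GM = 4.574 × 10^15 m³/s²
r₁ = 423.5 Gm = 4.235 × 10^11 m
r₂ = 2.903 Tm = 2.903 × 10^12 m
GM = 4.574 × 10^15 m³/s²
Transfer ellipse: a_t = (r₁ + r₂)/2 = 1.66325 × 10^12 m
Circular speed at r₁: v₁ = √(GM/r₁) = 103.925 m/s
Transfer speed at r₁ (periapsis): v₁ₜ = √(GM(2/r₁ − 1/a_t)) = 137.299 m/s
(a) ΔV₁ = v₁ₜ − v₁ = 33.3733 m/s ≈ 33.37 m/s
Circular speed at r₂: v₂ = √(GM/r₂) = 39.694 m/s
Transfer speed at r₂ (apoapsis): v₂ₜ = √(GM(2/r₂ − 1/a_t)) = 20.0296 m/s
(b) ΔV₂ = v₂ − v₂ₜ = 19.6644 m/s ≈ 19.66 m/s
(c) ΔV_total = ΔV₁ + ΔV₂ = 53.0376 m/s ≈ 53.04 m/s

Final answer:
(a) ΔV₁ = 33.37 m/s
(b) ΔV₂ = 19.66 m/s
(c) ΔV_total = 53.04 m/s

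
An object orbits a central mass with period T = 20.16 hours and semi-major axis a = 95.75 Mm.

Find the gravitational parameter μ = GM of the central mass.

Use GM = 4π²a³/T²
T = 20.16 hours = 72576 s
a = 95.75 Mm = 9.575 × 10^7 m
a³ = 8.77842 × 10^23 m³
T² = 5.26728 × 10^9 s²
GM = 4π² × (8.77842 × 10^23) / (5.26728 × 10^9) = 6.57946 × 10^15 m³/s²
GM ≈ 6.579 × 10^15 m³/s²

Final answer: GM = 6.579 × 10^15 m³/s²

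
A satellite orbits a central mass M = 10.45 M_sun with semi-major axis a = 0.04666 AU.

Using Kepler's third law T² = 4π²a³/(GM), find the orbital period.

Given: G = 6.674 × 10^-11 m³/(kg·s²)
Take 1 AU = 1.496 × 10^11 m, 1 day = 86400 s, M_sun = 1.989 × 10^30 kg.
M = 10.45 M_sun = 2.0785 × 10^31 kg
GM = G × M = 6.674 × 10^-11 × 2.0785 × 10^31 = 1.38719 × 10^21 m³/s²
a = 0.04666 AU = 6.98034 × 10^9 m
a³ = 3.40118 × 10^29 m³
T = 2π √(a³/GM) = 2π √((3.40118 × 10^29) / (1.38719 × 10^21)) = 2π × 15658.3 s
T = 98384.3 s ≈ 1.139 days

Final answer: 1.139 days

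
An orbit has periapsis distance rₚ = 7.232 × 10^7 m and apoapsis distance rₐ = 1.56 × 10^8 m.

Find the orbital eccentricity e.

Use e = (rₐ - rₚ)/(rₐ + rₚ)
rₚ = 7.232 × 10^7 m
rₐ = 1.56 × 10^8 m
rₐ − rₚ = 8.368 × 10^7 m
rₐ + rₚ = 2.2832 × 10^8 m
e = (rₐ − rₚ)/(rₐ + rₚ) = 0.366503

Final answer: e = 0.3665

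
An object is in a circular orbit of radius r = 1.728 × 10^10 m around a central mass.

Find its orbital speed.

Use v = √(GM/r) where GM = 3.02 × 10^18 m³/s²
r = 1.728 × 10^10 m
GM = 3.02 × 10^18 m³/s²
GM/r = (3.02 × 10^18) / (1.728 × 10^10) = 1.74769 × 10^8 m²/s²
v = √(GM/r) = 13220 m/s ≈ 13.22 km/s

Final answer: 13.22 km/s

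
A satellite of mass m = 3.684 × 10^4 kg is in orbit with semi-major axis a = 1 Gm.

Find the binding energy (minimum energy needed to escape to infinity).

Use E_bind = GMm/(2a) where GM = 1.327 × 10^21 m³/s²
a = 1 Gm = 1 × 10^9 m
GM = 1.327 × 10^21 m³/s²
m = 3.684 × 10^4 kg
GMm = 1.327 × 10^21 × 36840 = 4.88867 × 10^25 m³·kg/s²
2a = 2 × 10^9 m
E_bind = GMm/(2a) = 2.44433 × 10^16 J ≈ 24.44 PJ

Final answer: 24.44 PJ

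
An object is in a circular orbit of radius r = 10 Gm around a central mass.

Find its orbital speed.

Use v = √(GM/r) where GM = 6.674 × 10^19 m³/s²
r = 10 Gm = 1 × 10^10 m
GM = 6.674 × 10^19 m³/s²
GM/r = (6.674 × 10^19) / (1 × 10^10) = 6.674 × 10^9 m²/s²
v = √(GM/r) = 81694.6 m/s ≈ 81.69 km/s

Final answer: 81.69 km/s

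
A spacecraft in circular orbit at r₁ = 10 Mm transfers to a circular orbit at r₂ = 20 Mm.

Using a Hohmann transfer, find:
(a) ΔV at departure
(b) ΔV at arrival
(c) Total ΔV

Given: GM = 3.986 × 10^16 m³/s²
r₁ = 10 Mm = 1 × 10^7 m
r₂ = 20 Mm = 2 × 10^7 m
GM = 3.986 × 10^16 m³/s²
Transfer ellipse: a_t = (r₁ + r₂)/2 = 1.5 × 10^7 m
Circular speed at r₁: v₁ = √(GM/r₁) = 63134.8 m/s
Transfer speed at r₁ (periapsis): v₁ₜ = √(GM(2/r₁ − 1/a_t)) = 72901.8 m/s
(a) ΔV₁ = v₁ₜ − v₁ = 9766.98 m/s ≈ 9.767 km/s
Circular speed at r₂: v₂ = √(GM/r₂) = 44643 m/s
Transfer speed at r₂ (apoapsis): v₂ₜ = √(GM(2/r₂ − 1/a_t)) = 36450.9 m/s
(b) ΔV₂ = v₂ − v₂ₜ = 8192.15 m/s ≈ 8.192 km/s
(c) ΔV_total = ΔV₁ + ΔV₂ = 17959.1 m/s ≈ 17.96 km/s

Final answer:
(a) ΔV₁ = 9.767 km/s
(b) ΔV₂ = 8.192 km/s
(c) ΔV_total = 17.96 km/s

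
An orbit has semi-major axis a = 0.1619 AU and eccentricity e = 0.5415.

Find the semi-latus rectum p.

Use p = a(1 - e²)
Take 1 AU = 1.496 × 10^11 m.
a = 0.1619 AU = 2.42202 × 10^10 m
e = 0.5415,  e² = 0.293222,  1 − e² = 0.706778
p = a(1 − e²) = 2.42202 × 10^10 m × 0.706778 = 1.71183 × 10^10 m ≈ 0.1144 AU

Final answer: p = 0.1144 AU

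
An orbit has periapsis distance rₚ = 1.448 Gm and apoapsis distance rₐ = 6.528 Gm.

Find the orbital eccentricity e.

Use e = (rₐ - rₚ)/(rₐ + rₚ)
rₚ = 1.448 Gm = 1.448 × 10^9 m
rₐ = 6.528 Gm = 6.528 × 10^9 m
rₐ − rₚ = 5.08 × 10^9 m
rₐ + rₚ = 7.976 × 10^9 m
e = (rₐ − rₚ)/(rₐ + rₚ) = 0.636911

Final answer: e = 0.6369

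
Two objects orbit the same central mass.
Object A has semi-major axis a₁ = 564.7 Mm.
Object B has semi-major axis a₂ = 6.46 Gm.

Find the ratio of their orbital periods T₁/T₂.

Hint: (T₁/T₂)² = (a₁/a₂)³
a₁ = 564.7 Mm = 5.647 × 10^8 m
a₂ = 6.46 Gm = 6.46 × 10^9 m
a₁/a₂ = 0.0874149
T₁/T₂ = (a₁/a₂)^(3/2) = (0.0874149)^1.5 = 0.0258451

Final answer: T₁/T₂ = 0.02585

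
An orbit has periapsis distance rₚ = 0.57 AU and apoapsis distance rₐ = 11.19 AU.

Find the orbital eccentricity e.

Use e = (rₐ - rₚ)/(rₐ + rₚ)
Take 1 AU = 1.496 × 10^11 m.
rₚ = 0.57 AU = 8.5272 × 10^10 m
rₐ = 11.19 AU = 1.67402 × 10^12 m
rₐ − rₚ = 1.58875 × 10^12 m
rₐ + rₚ = 1.7593 × 10^12 m
e = (rₐ − rₚ)/(rₐ + rₚ) = 0.903061

Final answer: e = 0.9031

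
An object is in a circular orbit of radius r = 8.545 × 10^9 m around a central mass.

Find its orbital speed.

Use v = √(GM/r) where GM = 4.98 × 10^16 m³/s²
r = 8.545 × 10^9 m
GM = 4.98 × 10^16 m³/s²
GM/r = (4.98 × 10^16) / (8.545 × 10^9) = 5.82797 × 10^6 m²/s²
v = √(GM/r) = 2414.12 m/s ≈ 2.414 km/s

Final answer: 2.414 km/s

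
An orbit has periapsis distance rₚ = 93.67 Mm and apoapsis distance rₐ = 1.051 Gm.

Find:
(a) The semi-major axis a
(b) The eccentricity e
rₚ = 93.67 Mm = 9.367 × 10^7 m
rₐ = 1.051 Gm = 1.051 × 10^9 m
(a) a = (rₚ + rₐ)/2 = 5.72335 × 10^8 m ≈ 572.3 Mm
(b) e = (rₐ − rₚ)/(rₐ + rₚ) = (9.5733 × 10^8) / (1.14467 × 10^9) = 0.836337

Final answer:
(a) a = 572.3 Mm
(b) e = 0.8363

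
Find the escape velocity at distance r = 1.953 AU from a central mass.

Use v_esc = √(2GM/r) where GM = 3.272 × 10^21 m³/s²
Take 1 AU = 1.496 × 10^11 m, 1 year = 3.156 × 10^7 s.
r = 1.953 AU = 2.92169 × 10^11 m
GM = 3.272 × 10^21 m³/s²
2GM/r = 2 × (3.272 × 10^21) / (2.92169 × 10^11) = 2.2398 × 10^10 m²/s²
v_esc = √(2GM/r) = 149660 m/s ≈ 31.57 AU/year

Final answer: 31.57 AU/year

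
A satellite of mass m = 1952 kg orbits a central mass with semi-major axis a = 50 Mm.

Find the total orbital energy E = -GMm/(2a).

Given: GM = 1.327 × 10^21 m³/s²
a = 50 Mm = 5 × 10^7 m
GM = 1.327 × 10^21 m³/s²
2a = 1 × 10^8 m
GMm = 1.327 × 10^21 × 1952 = 2.5903 × 10^24 m³·kg/s²
E = −GMm/(2a) = -2.5903 × 10^16 J ≈ -25.9 PJ

Final answer: -25.9 PJ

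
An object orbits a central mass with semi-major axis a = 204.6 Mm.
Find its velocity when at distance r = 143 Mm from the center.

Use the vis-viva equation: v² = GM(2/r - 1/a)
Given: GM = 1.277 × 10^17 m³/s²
a = 204.6 Mm = 2.046 × 10^8 m
r = 143 Mm = 1.43 × 10^8 m
GM = 1.277 × 10^17 m³/s²
2/r − 1/a = 1.3986 × 10^-8 − 4.88759 × 10^-9 = 9.09843 × 10^-9 m⁻¹
v² = GM (2/r − 1/a) = 1.16187 × 10^9 m²/s²
v = 34086.2 m/s ≈ 34.09 km/s

Final answer: 34.09 km/s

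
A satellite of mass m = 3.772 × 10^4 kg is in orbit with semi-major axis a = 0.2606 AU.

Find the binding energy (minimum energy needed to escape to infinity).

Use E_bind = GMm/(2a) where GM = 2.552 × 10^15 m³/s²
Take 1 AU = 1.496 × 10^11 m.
a = 0.2606 AU = 3.89858 × 10^10 m
GM = 2.552 × 10^15 m³/s²
m = 3.772 × 10^4 kg
GMm = 2.552 × 10^15 × 37720 = 9.62614 × 10^19 m³·kg/s²
2a = 7.79715 × 10^10 m
E_bind = GMm/(2a) = 1.23457 × 10^9 J ≈ 1.235 GJ

Final answer: 1.235 GJ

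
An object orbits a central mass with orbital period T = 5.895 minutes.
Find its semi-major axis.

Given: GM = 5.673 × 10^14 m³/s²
T = 5.895 minutes = 353.7 s
GM = 5.673 × 10^14 m³/s²
Kepler's third law: a³ = GM T² / (4π²)
T² = 125104 s²
a³ = (5.673 × 10^14) × 125104 / (4π²) = 1.79772 × 10^18 m³
a = (a³)^(1/3) = 1.21593 × 10^6 m ≈ 1.216 Mm

Final answer: 1.216 Mm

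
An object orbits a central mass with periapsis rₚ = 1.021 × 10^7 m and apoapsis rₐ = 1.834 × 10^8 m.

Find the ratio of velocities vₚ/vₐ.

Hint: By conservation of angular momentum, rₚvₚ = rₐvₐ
rₚ = 1.021 × 10^7 m
rₐ = 1.834 × 10^8 m
rₚvₚ = rₐvₐ  ⇒  vₚ/vₐ = rₐ/rₚ
vₚ/vₐ = (1.834 × 10^8) / (1.021 × 10^7) = 17.9628

Final answer: vₚ/vₐ = 17.96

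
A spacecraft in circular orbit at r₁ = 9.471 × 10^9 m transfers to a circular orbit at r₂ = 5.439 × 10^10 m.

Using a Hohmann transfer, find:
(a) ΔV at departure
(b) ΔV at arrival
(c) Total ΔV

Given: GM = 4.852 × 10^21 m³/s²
r₁ = 9.471 × 10^9 m
r₂ = 5.439 × 10^10 m
GM = 4.852 × 10^21 m³/s²
Transfer ellipse: a_t = (r₁ + r₂)/2 = 3.19305 × 10^10 m
Circular speed at r₁: v₁ = √(GM/r₁) = 715752 m/s
Transfer speed at r₁ (periapsis): v₁ₜ = √(GM(2/r₁ − 1/a_t)) = 934155 m/s
(a) ΔV₁ = v₁ₜ − v₁ = 218404 m/s ≈ 218.4 km/s
Circular speed at r₂: v₂ = √(GM/r₂) = 298676 m/s
Transfer speed at r₂ (apoapsis): v₂ₜ = √(GM(2/r₂ − 1/a_t)) = 162666 m/s
(b) ΔV₂ = v₂ − v₂ₜ = 136011 m/s ≈ 136 km/s
(c) ΔV_total = ΔV₁ + ΔV₂ = 354414 m/s ≈ 354.4 km/s

Final answer:
(a) ΔV₁ = 218.4 km/s
(b) ΔV₂ = 136 km/s
(c) ΔV_total = 354.4 km/s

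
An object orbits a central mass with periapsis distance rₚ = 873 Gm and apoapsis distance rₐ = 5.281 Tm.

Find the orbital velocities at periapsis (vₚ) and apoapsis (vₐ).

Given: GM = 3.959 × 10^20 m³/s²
rₚ = 873 Gm = 8.73 × 10^11 m
rₐ = 5.281 Tm = 5.281 × 10^12 m
GM = 3.959 × 10^20 m³/s²
a = (rₚ + rₐ)/2 = 3.077 × 10^12 m
Vis-viva: v² = GM (2/r − 1/a)
vₚ² = 3.959 × 10^20 × (2.29095 × 10^-12 − 3.24992 × 10^-13) = 7.78323 × 10^8 m²/s²
vₚ = 27898.4 m/s ≈ 27.9 km/s
vₐ² = 3.959 × 10^20 × (3.78716 × 10^-13 − 3.24992 × 10^-13) = 2.12694 × 10^7 m²/s²
vₐ = 4611.88 m/s ≈ 4.612 km/s

Final answer: vₚ = 27.9 km/s, vₐ = 4.612 km/s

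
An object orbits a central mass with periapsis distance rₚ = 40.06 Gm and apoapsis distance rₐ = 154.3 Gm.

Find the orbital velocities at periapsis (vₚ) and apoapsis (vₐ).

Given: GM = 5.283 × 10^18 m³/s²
rₚ = 40.06 Gm = 4.006 × 10^10 m
rₐ = 154.3 Gm = 1.543 × 10^11 m
GM = 5.283 × 10^18 m³/s²
a = (rₚ + rₐ)/2 = 9.718 × 10^10 m
Vis-viva: v² = GM (2/r − 1/a)
vₚ² = 5.283 × 10^18 × (4.99251 × 10^-11 − 1.02902 × 10^-11) = 2.09391 × 10^8 m²/s²
vₚ = 14470.4 m/s ≈ 14.47 km/s
vₐ² = 5.283 × 10^18 × (1.29618 × 10^-11 − 1.02902 × 10^-11) = 1.4114 × 10^7 m²/s²
vₐ = 3756.85 m/s ≈ 3.757 km/s

Final answer: vₚ = 14.47 km/s, vₐ = 3.757 km/s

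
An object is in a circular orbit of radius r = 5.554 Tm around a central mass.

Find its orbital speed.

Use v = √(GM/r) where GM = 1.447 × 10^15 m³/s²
r = 5.554 Tm = 5.554 × 10^12 m
GM = 1.447 × 10^15 m³/s²
GM/r = (1.447 × 10^15) / (5.554 × 10^12) = 260.533 m²/s²
v = √(GM/r) = 16.141 m/s ≈ 16.14 m/s

Final answer: 16.14 m/s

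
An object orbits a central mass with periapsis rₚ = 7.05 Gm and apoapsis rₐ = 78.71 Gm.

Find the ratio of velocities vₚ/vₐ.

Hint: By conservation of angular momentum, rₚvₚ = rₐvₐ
rₚ = 7.05 Gm = 7.05 × 10^9 m
rₐ = 78.71 Gm = 7.871 × 10^10 m
rₚvₚ = rₐvₐ  ⇒  vₚ/vₐ = rₐ/rₚ
vₚ/vₐ = (7.871 × 10^10) / (7.05 × 10^9) = 11.1645

Final answer: vₚ/vₐ = 11.16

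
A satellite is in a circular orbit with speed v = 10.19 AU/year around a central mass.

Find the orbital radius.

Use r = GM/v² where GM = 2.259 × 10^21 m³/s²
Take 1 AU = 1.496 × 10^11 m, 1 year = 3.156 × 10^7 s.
v = 10.19 AU/year = 48302.4 m/s
GM = 2.259 × 10^21 m³/s²
v² = 2.33312 × 10^9 m²/s²
r = GM/v² = (2.259 × 10^21) / (2.33312 × 10^9) = 9.6823 × 10^11 m ≈ 6.472 AU

Final answer: 6.472 AU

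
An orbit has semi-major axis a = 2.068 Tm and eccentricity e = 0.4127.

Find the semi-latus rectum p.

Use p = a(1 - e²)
a = 2.068 Tm = 2.068 × 10^12 m
e = 0.4127,  e² = 0.170321,  1 − e² = 0.829679
p = a(1 − e²) = 2.068 × 10^12 m × 0.829679 = 1.71578 × 10^12 m ≈ 1.716 Tm

Final answer: p = 1.716 Tm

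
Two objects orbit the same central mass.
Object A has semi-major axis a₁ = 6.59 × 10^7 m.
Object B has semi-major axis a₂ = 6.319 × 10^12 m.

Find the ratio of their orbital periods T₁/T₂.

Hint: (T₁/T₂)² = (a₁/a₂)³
a₁ = 6.59 × 10^7 m
a₂ = 6.319 × 10^12 m
a₁/a₂ = 1.04289 × 10^-5
T₁/T₂ = (a₁/a₂)^(3/2) = (1.04289 × 10^-5)^1.5 = 3.36787 × 10^-8

Final answer: T₁/T₂ = 3.368 × 10^-8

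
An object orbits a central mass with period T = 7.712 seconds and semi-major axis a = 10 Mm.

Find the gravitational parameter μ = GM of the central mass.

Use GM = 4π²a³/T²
T = 7.712 seconds
a = 10 Mm = 1 × 10^7 m
a³ = 1 × 10^21 m³
T² = 59.4749 s²
GM = 4π² × (1 × 10^21) / 59.4749 = 6.63782 × 10^20 m³/s²
GM ≈ 6.638 × 10^20 m³/s²

Final answer: GM = 6.638 × 10^20 m³/s²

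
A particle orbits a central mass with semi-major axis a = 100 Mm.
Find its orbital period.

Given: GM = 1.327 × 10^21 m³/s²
a = 100 Mm = 1 × 10^8 m
GM = 1.327 × 10^21 m³/s²
a³ = 1 × 10^24 m³
T = 2π √(a³/GM) = 2π √((1 × 10^24) / (1.327 × 10^21)) = 2π × 27.4514 s
T = 172.482 s ≈ 2.875 minutes

Final answer: 2.875 minutes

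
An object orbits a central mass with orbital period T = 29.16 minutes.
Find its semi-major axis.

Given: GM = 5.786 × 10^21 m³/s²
T = 29.16 minutes = 1749.6 s
GM = 5.786 × 10^21 m³/s²
Kepler's third law: a³ = GM T² / (4π²)
T² = 3.0611 × 10^6 s²
a³ = (5.786 × 10^21) × (3.0611 × 10^6) / (4π²) = 4.48638 × 10^26 m³
a = (a³)^(1/3) = 7.65536 × 10^8 m ≈ 7.655 × 10^8 m

Final answer: 7.655 × 10^8 m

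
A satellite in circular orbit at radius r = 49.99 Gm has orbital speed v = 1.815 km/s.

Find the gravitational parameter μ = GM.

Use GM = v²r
r = 49.99 Gm = 4.999 × 10^10 m
v = 1.815 km/s = 1815 m/s
v² = 3.29422 × 10^6 m²/s²
GM = v²r = 3.29422 × 10^6 × 4.999 × 10^10 = 1.64678 × 10^17 m³/s²
GM ≈ 1.647 × 10^17 m³/s²

Final answer: GM = 1.647 × 10^17 m³/s²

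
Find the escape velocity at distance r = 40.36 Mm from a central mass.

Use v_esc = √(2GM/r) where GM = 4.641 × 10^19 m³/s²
r = 40.36 Mm = 4.036 × 10^7 m
GM = 4.641 × 10^19 m³/s²
2GM/r = 2 × (4.641 × 10^19) / (4.036 × 10^7) = 2.2998 × 10^12 m²/s²
v_esc = √(2GM/r) = 1.51651 × 10^6 m/s ≈ 1517 km/s

Final answer: 1517 km/s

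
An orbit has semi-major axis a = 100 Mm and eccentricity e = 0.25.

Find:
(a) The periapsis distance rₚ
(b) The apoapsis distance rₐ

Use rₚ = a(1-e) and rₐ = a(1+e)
a = 100 Mm = 1 × 10^8 m
e = 0.25:  1 − e = 0.75,  1 + e = 1.25
(a) rₚ = a(1 − e) = 1 × 10^8 m × 0.75 = 7.5 × 10^7 m ≈ 75 Mm
(b) rₐ = a(1 + e) = 1 × 10^8 m × 1.25 = 1.25 × 10^8 m ≈ 125 Mm

Final answer:
(a) rₚ = 75 Mm
(b) rₐ = 125 Mm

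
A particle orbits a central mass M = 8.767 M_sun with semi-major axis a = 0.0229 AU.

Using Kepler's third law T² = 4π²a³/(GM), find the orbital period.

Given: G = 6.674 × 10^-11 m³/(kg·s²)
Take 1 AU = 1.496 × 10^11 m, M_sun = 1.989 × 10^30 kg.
M = 8.767 M_sun = 1.74376 × 10^31 kg
GM = G × M = 6.674 × 10^-11 × 1.74376 × 10^31 = 1.16378 × 10^21 m³/s²
a = 0.0229 AU = 3.42584 × 10^9 m
a³ = 4.0207 × 10^28 m³
T = 2π √(a³/GM) = 2π √((4.0207 × 10^28) / (1.16378 × 10^21)) = 2π × 5877.8 s
T = 36931.3 s ≈ 10.26 hours

Final answer: 10.26 hours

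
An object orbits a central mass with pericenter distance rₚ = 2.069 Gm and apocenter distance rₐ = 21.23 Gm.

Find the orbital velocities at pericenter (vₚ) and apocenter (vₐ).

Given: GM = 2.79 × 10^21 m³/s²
rₚ = 2.069 Gm = 2.069 × 10^9 m
rₐ = 21.23 Gm = 2.123 × 10^10 m
GM = 2.79 × 10^21 m³/s²
a = (rₚ + rₐ)/2 = 1.16495 × 10^10 m
Vis-viva: v² = GM (2/r − 1/a)
vₚ² = 2.79 × 10^21 × (9.66651 × 10^-10 − 8.58406 × 10^-11) = 2.45746 × 10^12 m²/s²
vₚ = 1.56763 × 10^6 m/s ≈ 1568 km/s
vₐ² = 2.79 × 10^21 × (9.42063 × 10^-11 − 8.58406 × 10^-11) = 2.33404 × 10^10 m²/s²
vₐ = 152775 m/s ≈ 152.8 km/s

Final answer: vₚ = 1568 km/s, vₐ = 152.8 km/s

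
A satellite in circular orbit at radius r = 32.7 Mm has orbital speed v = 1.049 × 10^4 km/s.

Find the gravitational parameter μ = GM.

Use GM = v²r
r = 32.7 Mm = 3.27 × 10^7 m
v = 1.049 × 10^4 km/s = 1.049 × 10^7 m/s
v² = 1.1004 × 10^14 m²/s²
GM = v²r = 1.1004 × 10^14 × 3.27 × 10^7 = 3.59831 × 10^21 m³/s²
GM ≈ 3.598 × 10^21 m³/s²

Final answer: GM = 3.598 × 10^21 m³/s²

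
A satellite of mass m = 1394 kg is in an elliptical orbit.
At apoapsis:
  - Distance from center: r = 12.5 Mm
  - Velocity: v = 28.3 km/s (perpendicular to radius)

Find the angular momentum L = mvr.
r = 12.5 Mm = 1.25 × 10^7 m
v = 28.3 km/s = 28300 m/s
vr = 28300 × 1.25 × 10^7 = 3.5375 × 10^11 m²/s
L = m × vr = 1394 × 3.5375 × 10^11 = 4.93128 × 10^14 kg·m²/s ≈ 4.931 × 10^14 kg·m²/s

Final answer: L = 4.931 × 10^14 kg·m²/s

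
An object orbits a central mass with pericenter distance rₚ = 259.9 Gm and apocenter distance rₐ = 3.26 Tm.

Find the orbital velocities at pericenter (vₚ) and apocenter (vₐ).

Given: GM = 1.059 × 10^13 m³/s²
rₚ = 259.9 Gm = 2.599 × 10^11 m
rₐ = 3.26 Tm = 3.26 × 10^12 m
GM = 1.059 × 10^13 m³/s²
a = (rₚ + rₐ)/2 = 1.75995 × 10^12 m
Vis-viva: v² = GM (2/r − 1/a)
vₚ² = 1.059 × 10^13 × (7.69527 × 10^-12 − 5.68198 × 10^-13) = 75.4757 m²/s²
vₚ = 8.68767 m/s ≈ 8.688 m/s
vₐ² = 1.059 × 10^13 × (6.13497 × 10^-13 − 5.68198 × 10^-13) = 0.479716 m²/s²
vₐ = 0.692615 m/s ≈ 0.6926 m/s

Final answer: vₚ = 8.688 m/s, vₐ = 0.6926 m/s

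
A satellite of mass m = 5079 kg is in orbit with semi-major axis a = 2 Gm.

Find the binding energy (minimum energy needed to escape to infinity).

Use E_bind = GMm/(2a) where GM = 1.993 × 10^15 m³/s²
a = 2 Gm = 2 × 10^9 m
GM = 1.993 × 10^15 m³/s²
m = 5079 kg
GMm = 1.993 × 10^15 × 5079 = 1.01224 × 10^19 m³·kg/s²
2a = 4 × 10^9 m
E_bind = GMm/(2a) = 2.53061 × 10^9 J ≈ 2.531 GJ

Final answer: 2.531 GJ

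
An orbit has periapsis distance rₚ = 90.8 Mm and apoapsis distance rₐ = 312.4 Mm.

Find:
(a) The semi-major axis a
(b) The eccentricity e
rₚ = 90.8 Mm = 9.08 × 10^7 m
rₐ = 312.4 Mm = 3.124 × 10^8 m
(a) a = (rₚ + rₐ)/2 = 2.016 × 10^8 m ≈ 201.6 Mm
(b) e = (rₐ − rₚ)/(rₐ + rₚ) = (2.216 × 10^8) / (4.032 × 10^8) = 0.549603

Final answer:
(a) a = 201.6 Mm
(b) e = 0.5496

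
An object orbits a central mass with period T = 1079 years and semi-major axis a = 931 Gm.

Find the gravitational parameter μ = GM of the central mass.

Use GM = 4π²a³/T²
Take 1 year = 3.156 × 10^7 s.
T = 1079 years = 3.40532 × 10^10 s
a = 931 Gm = 9.31 × 10^11 m
a³ = 8.06954 × 10^35 m³
T² = 1.15962 × 10^21 s²
GM = 4π² × (8.06954 × 10^35) / (1.15962 × 10^21) = 2.74721 × 10^16 m³/s²
GM ≈ 2.747 × 10^16 m³/s²

Final answer: GM = 2.747 × 10^16 m³/s²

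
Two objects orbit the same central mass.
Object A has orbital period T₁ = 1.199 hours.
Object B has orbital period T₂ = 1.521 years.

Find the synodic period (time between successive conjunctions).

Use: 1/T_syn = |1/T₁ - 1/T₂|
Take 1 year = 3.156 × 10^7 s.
T₁ = 1.199 hours = 4316.4 s
T₂ = 1.521 years = 4.80028 × 10^7 s
1/T₁ = 0.000231675 s⁻¹
1/T₂ = 2.08321 × 10^-8 s⁻¹
|1/T₁ − 1/T₂| = 0.000231654 s⁻¹
T_syn = 1 / |1/T₁ − 1/T₂| = 4316.79 s ≈ 1.199 hours

Final answer: T_syn = 1.199 hours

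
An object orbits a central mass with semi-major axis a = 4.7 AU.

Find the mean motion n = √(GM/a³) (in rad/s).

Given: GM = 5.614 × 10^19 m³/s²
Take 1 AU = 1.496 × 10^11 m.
a = 4.7 AU = 7.0312 × 10^11 m
GM = 5.614 × 10^19 m³/s²
a³ = 3.47607 × 10^35 m³
GM/a³ = (5.614 × 10^19) / (3.47607 × 10^35) = 1.61504 × 10^-16 s⁻²
n = √(GM/a³) = 1.27084 × 10^-8 rad/s ≈ 1.271 × 10^-8 rad/s

Final answer: n = 1.271 × 10^-8 rad/s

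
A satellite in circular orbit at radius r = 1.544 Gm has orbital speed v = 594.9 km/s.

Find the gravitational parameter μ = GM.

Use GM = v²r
r = 1.544 Gm = 1.544 × 10^9 m
v = 594.9 km/s = 594900 m/s
v² = 3.53906 × 10^11 m²/s²
GM = v²r = 3.53906 × 10^11 × 1.544 × 10^9 = 5.46431 × 10^20 m³/s²
GM ≈ 5.464 × 10^20 m³/s²

Final answer: GM = 5.464 × 10^20 m³/s²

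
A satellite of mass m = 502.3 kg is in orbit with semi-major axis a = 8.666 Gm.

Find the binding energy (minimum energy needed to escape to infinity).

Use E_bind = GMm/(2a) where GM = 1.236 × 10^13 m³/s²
a = 8.666 Gm = 8.666 × 10^9 m
GM = 1.236 × 10^13 m³/s²
m = 502.3 kg
GMm = 1.236 × 10^13 × 502.3 = 6.20843 × 10^15 m³·kg/s²
2a = 1.7332 × 10^10 m
E_bind = GMm/(2a) = 358206 J ≈ 358.2 kJ

Final answer: 358.2 kJ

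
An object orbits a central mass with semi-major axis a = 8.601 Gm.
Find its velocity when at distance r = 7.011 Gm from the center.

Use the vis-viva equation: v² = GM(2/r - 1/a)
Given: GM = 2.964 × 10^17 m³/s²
a = 8.601 Gm = 8.601 × 10^9 m
r = 7.011 Gm = 7.011 × 10^9 m
GM = 2.964 × 10^17 m³/s²
2/r − 1/a = 2.85266 × 10^-10 − 1.16266 × 10^-10 = 1.69 × 10^-10 m⁻¹
v² = GM (2/r − 1/a) = 5.00917 × 10^7 m²/s²
v = 7077.55 m/s ≈ 7.078 km/s

Final answer: 7.078 km/s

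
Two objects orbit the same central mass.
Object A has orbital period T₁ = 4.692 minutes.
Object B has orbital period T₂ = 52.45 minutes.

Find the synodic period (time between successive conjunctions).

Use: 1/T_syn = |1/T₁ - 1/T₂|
T₁ = 4.692 minutes = 281.52 s
T₂ = 52.45 minutes = 3147 s
1/T₁ = 0.00355215 s⁻¹
1/T₂ = 0.000317763 s⁻¹
|1/T₁ − 1/T₂| = 0.00323438 s⁻¹
T_syn = 1 / |1/T₁ − 1/T₂| = 309.178 s ≈ 5.153 minutes

Final answer: T_syn = 5.153 minutes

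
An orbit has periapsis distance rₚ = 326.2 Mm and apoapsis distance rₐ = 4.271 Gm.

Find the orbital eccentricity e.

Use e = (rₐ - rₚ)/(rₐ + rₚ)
rₚ = 326.2 Mm = 3.262 × 10^8 m
rₐ = 4.271 Gm = 4.271 × 10^9 m
rₐ − rₚ = 3.9448 × 10^9 m
rₐ + rₚ = 4.5972 × 10^9 m
e = (rₐ − rₚ)/(rₐ + rₚ) = 0.858088

Final answer: e = 0.8581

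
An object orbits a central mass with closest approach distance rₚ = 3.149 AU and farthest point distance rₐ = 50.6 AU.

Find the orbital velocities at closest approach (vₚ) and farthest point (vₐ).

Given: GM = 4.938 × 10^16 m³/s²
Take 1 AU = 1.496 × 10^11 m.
rₚ = 3.149 AU = 4.7109 × 10^11 m
rₐ = 50.6 AU = 7.56976 × 10^12 m
GM = 4.938 × 10^16 m³/s²
a = (rₚ + rₐ)/2 = 4.02043 × 10^12 m
Vis-viva: v² = GM (2/r − 1/a)
vₚ² = 4.938 × 10^16 × (4.24547 × 10^-12 − 2.4873 × 10^-13) = 197359 m²/s²
vₚ = 444.251 m/s ≈ 444.3 m/s
vₐ² = 4.938 × 10^16 × (2.64209 × 10^-13 − 2.4873 × 10^-13) = 764.366 m²/s²
vₐ = 27.6472 m/s ≈ 27.65 m/s

Final answer: vₚ = 444.3 m/s, vₐ = 27.65 m/s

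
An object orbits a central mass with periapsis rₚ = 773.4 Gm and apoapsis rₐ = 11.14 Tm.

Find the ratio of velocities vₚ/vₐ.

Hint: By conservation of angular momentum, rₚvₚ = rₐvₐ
rₚ = 773.4 Gm = 7.734 × 10^11 m
rₐ = 11.14 Tm = 1.114 × 10^13 m
rₚvₚ = rₐvₐ  ⇒  vₚ/vₐ = rₐ/rₚ
vₚ/vₐ = (1.114 × 10^13) / (7.734 × 10^11) = 14.4039

Final answer: vₚ/vₐ = 14.4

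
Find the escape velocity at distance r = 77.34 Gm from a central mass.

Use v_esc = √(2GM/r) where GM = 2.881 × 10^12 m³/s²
r = 77.34 Gm = 7.734 × 10^10 m
GM = 2.881 × 10^12 m³/s²
2GM/r = 2 × (2.881 × 10^12) / (7.734 × 10^10) = 74.5022 m²/s²
v_esc = √(2GM/r) = 8.63147 m/s ≈ 8.631 m/s

Final answer: 8.631 m/s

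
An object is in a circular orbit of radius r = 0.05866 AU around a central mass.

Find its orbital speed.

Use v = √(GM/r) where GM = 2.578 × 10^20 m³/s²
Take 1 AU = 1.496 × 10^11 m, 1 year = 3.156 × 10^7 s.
r = 0.05866 AU = 8.77554 × 10^9 m
GM = 2.578 × 10^20 m³/s²
GM/r = (2.578 × 10^20) / (8.77554 × 10^9) = 2.93771 × 10^10 m²/s²
v = √(GM/r) = 171398 m/s ≈ 36.16 AU/year

Final answer: 36.16 AU/year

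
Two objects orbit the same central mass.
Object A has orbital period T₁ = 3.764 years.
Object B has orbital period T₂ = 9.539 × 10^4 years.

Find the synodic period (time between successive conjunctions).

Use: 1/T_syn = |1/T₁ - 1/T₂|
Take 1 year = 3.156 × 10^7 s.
T₁ = 3.764 years = 1.18792 × 10^8 s
T₂ = 9.539 × 10^4 years = 3.01051 × 10^12 s
1/T₁ = 8.41809 × 10^-9 s⁻¹
1/T₂ = 3.3217 × 10^-13 s⁻¹
|1/T₁ − 1/T₂| = 8.41775 × 10^-9 s⁻¹
T_syn = 1 / |1/T₁ − 1/T₂| = 1.18797 × 10^8 s ≈ 3.764 years

Final answer: T_syn = 3.764 years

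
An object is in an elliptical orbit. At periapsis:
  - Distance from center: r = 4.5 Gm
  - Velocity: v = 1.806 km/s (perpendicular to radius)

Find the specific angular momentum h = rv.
r = 4.5 Gm = 4.5 × 10^9 m
v = 1.806 km/s = 1806 m/s
h = rv = 4.5 × 10^9 × 1806 = 8.127 × 10^12 m²/s ≈ 8.127 × 10^12 m²/s

Final answer: h = 8.127 × 10^12 m²/s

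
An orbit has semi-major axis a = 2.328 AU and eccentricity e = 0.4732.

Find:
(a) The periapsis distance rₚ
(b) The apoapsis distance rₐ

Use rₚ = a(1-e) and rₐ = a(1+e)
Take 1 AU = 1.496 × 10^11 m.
a = 2.328 AU = 3.48269 × 10^11 m
e = 0.4732:  1 − e = 0.5268,  1 + e = 1.4732
(a) rₚ = a(1 − e) = 3.48269 × 10^11 m × 0.5268 = 1.83468 × 10^11 m ≈ 1.226 AU
(b) rₐ = a(1 + e) = 3.48269 × 10^11 m × 1.4732 = 5.1307 × 10^11 m ≈ 3.43 AU

Final answer:
(a) rₚ = 1.226 AU
(b) rₐ = 3.43 AU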